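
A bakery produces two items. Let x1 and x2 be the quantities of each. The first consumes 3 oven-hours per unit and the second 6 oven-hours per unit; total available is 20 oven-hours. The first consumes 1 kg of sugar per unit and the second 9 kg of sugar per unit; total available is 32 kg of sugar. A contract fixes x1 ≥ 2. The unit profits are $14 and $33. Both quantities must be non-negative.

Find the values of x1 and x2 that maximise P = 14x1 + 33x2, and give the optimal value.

The optimum lies where 3x1 + 6x2 = 20 and x1 = 2.
Solving simultaneously gives x1 = 2, x2 = 7/3.

x1 = 2, x2 = 7/3, maximum P = 105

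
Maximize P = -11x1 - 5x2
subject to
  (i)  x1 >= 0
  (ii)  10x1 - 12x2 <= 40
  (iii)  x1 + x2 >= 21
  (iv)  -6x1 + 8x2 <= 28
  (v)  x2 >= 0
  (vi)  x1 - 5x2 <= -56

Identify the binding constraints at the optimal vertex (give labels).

(iv) and (vi)

Vertices and P = -11x1 - 5x2:
  (82, 65) → P = -1227
  (436/19, 300/19) → P = -6296/19
  (14, 14) → P = -224

The maximum is at (14, 14). Substituting into each constraint, equality holds for (iv) and (vi); the remaining constraints have slack.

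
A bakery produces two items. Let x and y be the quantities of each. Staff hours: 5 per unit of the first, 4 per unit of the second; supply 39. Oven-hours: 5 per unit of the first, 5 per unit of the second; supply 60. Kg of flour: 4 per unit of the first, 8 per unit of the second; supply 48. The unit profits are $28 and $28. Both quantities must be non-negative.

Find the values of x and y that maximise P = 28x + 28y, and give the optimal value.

Vertices and P = 28x + 28y:
  (0, 0) → P = 0
  (0, 6) → P = 168
  (39/5, 0) → P = 1092/5
  (5, 7/2) → P = 238

x = 5, y = 7/2, maximum P = 238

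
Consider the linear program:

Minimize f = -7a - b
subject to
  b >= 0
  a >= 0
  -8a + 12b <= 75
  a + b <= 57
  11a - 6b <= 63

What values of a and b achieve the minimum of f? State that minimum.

Corner points and f = -7a - b:
  (0, 0) → f = 0
  (63/11, 0) → f = -441/11
  (0, 25/4) → f = -25/4
  (201/14, 443/28) → f = -3257/28

The binding constraints are -8a + 12b = 75 and 11a - 6b = 63.
Solving simultaneously gives a = 201/14, b = 443/28.

a = 201/14, b = 443/28, minimum f = -3257/28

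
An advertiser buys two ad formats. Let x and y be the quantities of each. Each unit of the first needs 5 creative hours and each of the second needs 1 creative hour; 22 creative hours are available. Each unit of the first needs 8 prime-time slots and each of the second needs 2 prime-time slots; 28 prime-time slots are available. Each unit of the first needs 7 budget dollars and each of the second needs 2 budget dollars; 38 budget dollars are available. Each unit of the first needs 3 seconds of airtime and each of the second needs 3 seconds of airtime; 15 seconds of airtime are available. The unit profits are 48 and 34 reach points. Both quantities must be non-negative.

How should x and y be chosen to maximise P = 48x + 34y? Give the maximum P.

x = 3, y = 2, maximum P = 212

Corner points and P = 48x + 34y:
  (0, 0) → P = 0
  (0, 5) → P = 170
  (7/2, 0) → P = 168
  (3, 2) → P = 212

The binding constraints are 8x + 2y = 28 and 3x + 3y = 15.
Solving simultaneously gives x = 3, y = 2.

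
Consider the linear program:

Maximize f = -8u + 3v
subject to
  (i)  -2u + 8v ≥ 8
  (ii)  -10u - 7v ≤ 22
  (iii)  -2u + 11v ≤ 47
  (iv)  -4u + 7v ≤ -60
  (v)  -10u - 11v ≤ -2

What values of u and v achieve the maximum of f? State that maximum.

u = 268/9, v = 76/9, maximum f = -1916/9

Feasible corners and f = -8u + 3v:
  (48, 13) → f = -345
  (268/9, 76/9) → f = -1916/9
  (989/30, 154/15) → f = -3494/15

At the optimal vertex, -2u + 8v = 8 and -4u + 7v = -60.
Solving simultaneously gives u = 268/9, v = 76/9.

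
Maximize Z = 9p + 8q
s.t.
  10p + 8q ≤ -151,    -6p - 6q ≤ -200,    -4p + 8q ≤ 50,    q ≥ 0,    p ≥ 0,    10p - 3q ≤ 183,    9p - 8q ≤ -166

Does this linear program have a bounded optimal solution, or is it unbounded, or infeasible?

The boundaries 10p - 3q = 183 and 9p - 8q = -166 meet at (1962/53, 3307/53), but that point violates 10p + 8q ≤ -151. Every candidate vertex is excluded by some other constraint, so the feasible region is empty.

infeasible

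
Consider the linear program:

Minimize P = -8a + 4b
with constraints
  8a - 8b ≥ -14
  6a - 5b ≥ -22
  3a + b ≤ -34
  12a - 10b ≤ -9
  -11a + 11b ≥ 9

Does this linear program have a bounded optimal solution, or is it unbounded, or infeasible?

Corner points and P = -8a + 4b:
  (-53/4, -23/2) → P = 60
  (-143/16, -115/16) → P = 171/4
  (-197/11, -188/11) → P = 824/11
  (-383/44, -347/44) → P = 419/11
The feasible region has finitely many vertices and no improving ray; the minimum is 419/11 at (-383/44, -347/44).

bounded optimum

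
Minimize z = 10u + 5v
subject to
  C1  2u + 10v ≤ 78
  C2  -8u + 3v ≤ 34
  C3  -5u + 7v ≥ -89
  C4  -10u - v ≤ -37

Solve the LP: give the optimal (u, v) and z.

Vertices and z = 10u + 5v:
  (359/16, 53/16) → z = 3855/16
  (146/49, 353/49) → z = 3225/49
  (116/25, -47/5) → z = -3/5

The binding constraints are -5u + 7v = -89 and -10u - v = -37.
Solving simultaneously gives u = 116/25, v = -47/5.

u = 116/25, v = -47/5, minimum z = -3/5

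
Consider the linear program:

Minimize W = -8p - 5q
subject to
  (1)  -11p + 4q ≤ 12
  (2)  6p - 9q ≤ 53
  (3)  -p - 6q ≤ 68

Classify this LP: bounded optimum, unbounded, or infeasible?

From the feasible point (-64/15, -131/15), moving in the direction (9, 6) keeps every constraint satisfied while W decreases without bound.

unbounded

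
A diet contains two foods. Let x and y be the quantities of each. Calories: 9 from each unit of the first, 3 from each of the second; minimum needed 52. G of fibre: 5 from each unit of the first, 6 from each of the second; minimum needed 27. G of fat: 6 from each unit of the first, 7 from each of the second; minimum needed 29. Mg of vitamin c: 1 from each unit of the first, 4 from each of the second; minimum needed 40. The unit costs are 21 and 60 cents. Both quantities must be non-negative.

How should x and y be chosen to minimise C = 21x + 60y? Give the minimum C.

x = 8/3, y = 28/3, minimum C = 616

Vertices and C = 21x + 60y:
  (0, 52/3) → C = 1040
  (40, 0) → C = 840
  (8/3, 28/3) → C = 616
The feasible region is unbounded (it extends along (0, 1), (1, 0)), but C strictly increases along every unbounded feasible direction, so there is no improving ray and the minimum is attained at a vertex.

The binding constraints are 9x + 3y = 52 and x + 4y = 40.
Solving simultaneously gives x = 8/3, y = 28/3.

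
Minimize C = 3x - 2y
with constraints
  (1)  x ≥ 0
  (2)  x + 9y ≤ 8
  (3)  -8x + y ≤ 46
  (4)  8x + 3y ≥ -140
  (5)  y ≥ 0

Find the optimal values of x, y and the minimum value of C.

x = 0, y = 8/9, minimum C = -16/9

Feasible corners and C = 3x - 2y:
  (0, 8/9) → C = -16/9
  (0, 0) → C = 0
  (8, 0) → C = 24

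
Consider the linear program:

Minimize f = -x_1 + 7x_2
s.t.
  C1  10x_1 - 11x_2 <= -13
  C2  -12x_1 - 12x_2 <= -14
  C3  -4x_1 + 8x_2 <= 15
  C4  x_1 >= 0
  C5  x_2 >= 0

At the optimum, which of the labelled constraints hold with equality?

C1 and C4

Corner points and f = -x_1 + 7x_2:
  (61/36, 49/18) → f = 625/36
  (0, 13/11) → f = 91/11
  (0, 15/8) → f = 105/8

The minimum is at (0, 13/11). Substituting into each constraint, equality holds for C1 and C4; the remaining constraints have slack.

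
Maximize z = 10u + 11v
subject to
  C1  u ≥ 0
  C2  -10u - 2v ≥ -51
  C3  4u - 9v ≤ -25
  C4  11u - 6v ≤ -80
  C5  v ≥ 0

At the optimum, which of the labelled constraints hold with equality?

C1 and C2

Corner points and z = 10u + 11v:
  (0, 51/2) → z = 561/2
  (0, 40/3) → z = 440/3
  (73/41, 1361/82) → z = 16431/82

The maximum is at (0, 51/2). Substituting into each constraint, equality holds for C1 and C2; the remaining constraints have slack.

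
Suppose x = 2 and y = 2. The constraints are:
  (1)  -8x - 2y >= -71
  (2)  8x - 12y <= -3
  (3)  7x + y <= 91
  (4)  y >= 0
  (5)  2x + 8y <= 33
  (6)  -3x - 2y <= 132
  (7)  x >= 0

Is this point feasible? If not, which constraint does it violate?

(1): -20 ≥ -71 ✓
(2): -8 ≤ -3 ✓
(3): 16 ≤ 91 ✓
(4): 2 ≥ 0 ✓
(5): 20 ≤ 33 ✓
(6): -10 ≤ 132 ✓
(7): 2 ≥ 0 ✓

feasible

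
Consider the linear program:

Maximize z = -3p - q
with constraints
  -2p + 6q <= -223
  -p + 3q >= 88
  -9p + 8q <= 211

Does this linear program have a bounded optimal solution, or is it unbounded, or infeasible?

Constraints -2p + 6q ≤ -223 and -p + 3q ≥ 88 have parallel boundaries but demand opposite sides — no point can satisfy both, so the region is empty.

infeasible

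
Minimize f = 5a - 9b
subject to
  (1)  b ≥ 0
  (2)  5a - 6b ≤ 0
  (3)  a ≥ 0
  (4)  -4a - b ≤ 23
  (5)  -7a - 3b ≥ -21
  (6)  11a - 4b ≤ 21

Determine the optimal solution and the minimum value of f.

Vertices and f = 5a - 9b:
  (0, 0) → f = 0
  (42/19, 35/19) → f = -105/19
  (0, 7) → f = -63

a = 0, b = 7, minimum f = -63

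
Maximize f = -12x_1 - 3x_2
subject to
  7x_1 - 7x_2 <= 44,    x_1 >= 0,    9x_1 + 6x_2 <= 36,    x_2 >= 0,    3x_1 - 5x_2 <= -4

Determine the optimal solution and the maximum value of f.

Vertices and f = -12x_1 - 3x_2:
  (0, 6) → f = -18
  (0, 4/5) → f = -12/5
  (52/21, 16/7) → f = -256/7

The optimum lies where x_1 = 0 and 3x_1 - 5x_2 = -4.
Solving simultaneously gives x_1 = 0, x_2 = 4/5.

x_1 = 0, x_2 = 4/5, maximum f = -12/5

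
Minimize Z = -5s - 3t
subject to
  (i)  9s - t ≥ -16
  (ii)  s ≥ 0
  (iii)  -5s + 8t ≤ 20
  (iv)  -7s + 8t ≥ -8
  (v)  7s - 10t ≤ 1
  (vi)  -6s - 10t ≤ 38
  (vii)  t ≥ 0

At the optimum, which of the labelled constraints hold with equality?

(iii) and (iv)

Feasible corners and Z = -5s - 3t:
  (0, 5/2) → Z = -15/2
  (0, 0) → Z = 0
  (14, 45/4) → Z = -415/4
  (36/7, 7/2) → Z = -507/14
  (1/7, 0) → Z = -5/7

The minimum is at (14, 45/4). Substituting into each constraint, equality holds for (iii) and (iv); the remaining constraints have slack.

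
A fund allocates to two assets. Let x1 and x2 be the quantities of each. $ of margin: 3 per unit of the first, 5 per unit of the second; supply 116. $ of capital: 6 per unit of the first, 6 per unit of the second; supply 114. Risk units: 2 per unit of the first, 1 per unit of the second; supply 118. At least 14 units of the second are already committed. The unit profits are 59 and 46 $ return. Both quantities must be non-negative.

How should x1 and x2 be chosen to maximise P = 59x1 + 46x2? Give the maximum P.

x1 = 5, x2 = 14, maximum P = 939

Feasible corners and P = 59x1 + 46x2:
  (0, 19) → P = 874
  (0, 14) → P = 644
  (5, 14) → P = 939

At the optimal vertex, 6x1 + 6x2 = 114 and x2 = 14.
Solving simultaneously gives x1 = 5, x2 = 14.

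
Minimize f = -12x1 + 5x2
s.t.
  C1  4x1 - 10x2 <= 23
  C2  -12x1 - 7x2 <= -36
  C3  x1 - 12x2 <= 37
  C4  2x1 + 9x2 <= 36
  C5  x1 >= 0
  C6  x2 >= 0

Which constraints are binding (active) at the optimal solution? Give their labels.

C1 and C4

Corner points and f = -12x1 + 5x2:
  (81/8, 7/4) → f = -451/4
  (23/4, 0) → f = -69
  (36/47, 180/47) → f = 468/47
  (3, 0) → f = -36

The minimum is at (81/8, 7/4). Substituting into each constraint, equality holds for C1 and C4; the remaining constraints have slack.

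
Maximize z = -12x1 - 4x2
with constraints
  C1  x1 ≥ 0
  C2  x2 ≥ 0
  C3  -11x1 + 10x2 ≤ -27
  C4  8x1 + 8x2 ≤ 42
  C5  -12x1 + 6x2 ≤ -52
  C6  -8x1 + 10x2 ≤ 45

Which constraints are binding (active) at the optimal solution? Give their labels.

C2 and C5

Corner points and z = -12x1 - 4x2:
  (21/4, 0) → z = -63
  (13/3, 0) → z = -52
  (167/36, 11/18) → z = -523/9

The maximum is at (13/3, 0). Substituting into each constraint, equality holds for C2 and C5; the remaining constraints have slack.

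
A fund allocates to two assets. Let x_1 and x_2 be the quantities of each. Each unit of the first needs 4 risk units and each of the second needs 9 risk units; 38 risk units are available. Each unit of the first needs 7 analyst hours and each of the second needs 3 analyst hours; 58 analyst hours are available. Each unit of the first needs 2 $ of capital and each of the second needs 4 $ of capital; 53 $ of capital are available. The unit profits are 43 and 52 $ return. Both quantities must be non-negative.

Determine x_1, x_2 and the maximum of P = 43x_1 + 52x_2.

x_1 = 8, x_2 = 2/3, maximum P = 1136/3

Vertices and P = 43x_1 + 52x_2:
  (0, 0) → P = 0
  (0, 38/9) → P = 1976/9
  (58/7, 0) → P = 2494/7
  (8, 2/3) → P = 1136/3

At the optimal vertex, 4x_1 + 9x_2 = 38 and 7x_1 + 3x_2 = 58.
Solving simultaneously gives x_1 = 8, x_2 = 2/3.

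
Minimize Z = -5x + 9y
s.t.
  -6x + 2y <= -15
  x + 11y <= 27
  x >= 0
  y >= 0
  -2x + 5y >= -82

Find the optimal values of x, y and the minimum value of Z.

x = 27, y = 0, minimum Z = -135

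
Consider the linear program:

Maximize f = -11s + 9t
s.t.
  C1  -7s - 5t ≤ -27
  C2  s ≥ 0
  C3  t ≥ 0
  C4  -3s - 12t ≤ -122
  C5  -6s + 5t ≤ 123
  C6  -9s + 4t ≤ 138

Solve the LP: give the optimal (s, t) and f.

Corner points and f = -11s + 9t:
  (0, 61/6) → f = 183/2
  (0, 123/5) → f = 1107/5
  (122/3, 0) → f = -1342/3
The feasible region is unbounded (it extends along (5, 6), (1, 0)), but f strictly decreases along every unbounded feasible direction, so there is no improving ray and the maximum is attained at a vertex.

The binding constraints are s = 0 and -6s + 5t = 123.
Solving simultaneously gives s = 0, t = 123/5.

s = 0, t = 123/5, maximum f = 1107/5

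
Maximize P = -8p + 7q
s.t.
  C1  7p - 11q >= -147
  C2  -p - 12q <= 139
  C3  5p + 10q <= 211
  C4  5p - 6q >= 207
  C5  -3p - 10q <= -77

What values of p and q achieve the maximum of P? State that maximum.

p = 633/17, q = -59/17, maximum P = -5477/17

Feasible corners and P = -8p + 7q:
  (417/10, 1/4) → P = -6637/20
  (67, -62/5) → P = -3114/5
  (633/17, -59/17) → P = -5477/17

At the optimal vertex, 5p - 6q = 207 and -3p - 10q = -77.
Solving simultaneously gives p = 633/17, q = -59/17.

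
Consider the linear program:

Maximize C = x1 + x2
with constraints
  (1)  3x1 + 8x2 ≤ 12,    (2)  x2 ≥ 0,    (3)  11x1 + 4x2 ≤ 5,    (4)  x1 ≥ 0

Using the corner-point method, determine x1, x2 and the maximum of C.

Feasible corners and C = x1 + x2:
  (5/11, 0) → C = 5/11
  (0, 0) → C = 0
  (0, 5/4) → C = 5/4

At the optimal vertex, 11x1 + 4x2 = 5 and x1 = 0.
Solving simultaneously gives x1 = 0, x2 = 5/4.

x1 = 0, x2 = 5/4, maximum C = 5/4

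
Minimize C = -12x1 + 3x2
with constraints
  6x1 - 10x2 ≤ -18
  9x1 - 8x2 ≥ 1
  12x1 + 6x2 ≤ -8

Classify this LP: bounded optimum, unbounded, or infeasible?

The boundaries 6x1 - 10x2 = -18 and 9x1 - 8x2 = 1 meet at (11/3, 4), but that point violates 12x1 + 6x2 ≤ -8. Every candidate vertex is excluded by some other constraint, so the feasible region is empty.

infeasible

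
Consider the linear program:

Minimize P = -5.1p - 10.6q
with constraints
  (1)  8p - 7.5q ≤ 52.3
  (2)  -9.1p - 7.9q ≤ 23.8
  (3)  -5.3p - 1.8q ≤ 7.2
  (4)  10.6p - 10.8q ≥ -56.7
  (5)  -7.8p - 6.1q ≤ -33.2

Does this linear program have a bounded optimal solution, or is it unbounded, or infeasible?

bounded optimum

Vertices and P = -5.1p - 10.6q:
  (33003/230, 50399/345) → P = -684089/300
  (56803/10730, -7117/5365) → P = -1388149/107300
  (1269/14890, 39709/7445) → P = -8483027/148900
The feasible region has finitely many vertices and no improving ray; the minimum is -684089/300 at (33003/230, 50399/345).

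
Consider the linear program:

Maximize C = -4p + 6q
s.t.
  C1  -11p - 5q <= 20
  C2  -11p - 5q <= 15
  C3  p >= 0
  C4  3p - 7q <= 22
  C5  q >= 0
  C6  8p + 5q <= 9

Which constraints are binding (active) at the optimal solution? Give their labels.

Corner points and C = -4p + 6q:
  (0, 0) → C = 0
  (0, 9/5) → C = 54/5
  (9/8, 0) → C = -9/2

The maximum is at (0, 9/5). Substituting into each constraint, equality holds for C3 and C6; the remaining constraints have slack.

C3 and C6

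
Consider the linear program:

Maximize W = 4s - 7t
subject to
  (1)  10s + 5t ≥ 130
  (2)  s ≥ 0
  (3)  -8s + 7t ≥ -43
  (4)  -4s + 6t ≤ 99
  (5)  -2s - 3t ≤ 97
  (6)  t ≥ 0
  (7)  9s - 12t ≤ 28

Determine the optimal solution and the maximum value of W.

s = 225/22, t = 61/11, maximum W = 23/11

Feasible corners and W = 4s - 7t:
  (225/22, 61/11) → W = 23/11
  (57/16, 151/8) → W = -943/8
  (951/20, 241/5) → W = -736/5

The binding constraints are 10s + 5t = 130 and -8s + 7t = -43.
Solving simultaneously gives s = 225/22, t = 61/11.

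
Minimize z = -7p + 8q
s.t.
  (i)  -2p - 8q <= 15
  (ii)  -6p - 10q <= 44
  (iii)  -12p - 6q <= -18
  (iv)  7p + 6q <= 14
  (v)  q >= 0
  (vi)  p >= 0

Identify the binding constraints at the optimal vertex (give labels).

Feasible corners and z = -7p + 8q:
  (4/5, 7/5) → z = 28/5
  (3/2, 0) → z = -21/2
  (2, 0) → z = -14

The minimum is at (2, 0). Substituting into each constraint, equality holds for (iv) and (v); the remaining constraints have slack.

(iv) and (v)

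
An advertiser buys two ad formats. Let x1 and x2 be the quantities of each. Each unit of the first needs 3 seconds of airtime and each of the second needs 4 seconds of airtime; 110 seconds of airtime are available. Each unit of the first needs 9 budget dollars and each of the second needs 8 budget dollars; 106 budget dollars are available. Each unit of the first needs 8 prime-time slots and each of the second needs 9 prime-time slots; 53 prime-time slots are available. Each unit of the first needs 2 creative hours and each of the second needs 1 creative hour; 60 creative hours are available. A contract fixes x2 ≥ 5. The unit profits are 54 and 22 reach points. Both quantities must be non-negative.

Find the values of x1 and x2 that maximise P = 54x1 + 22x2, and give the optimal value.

Extreme points and P = 54x1 + 22x2:
  (0, 53/9) → P = 1166/9
  (0, 5) → P = 110
  (1, 5) → P = 164

The optimum lies where 8x1 + 9x2 = 53 and x2 = 5.
Solving simultaneously gives x1 = 1, x2 = 5.

x1 = 1, x2 = 5, maximum P = 164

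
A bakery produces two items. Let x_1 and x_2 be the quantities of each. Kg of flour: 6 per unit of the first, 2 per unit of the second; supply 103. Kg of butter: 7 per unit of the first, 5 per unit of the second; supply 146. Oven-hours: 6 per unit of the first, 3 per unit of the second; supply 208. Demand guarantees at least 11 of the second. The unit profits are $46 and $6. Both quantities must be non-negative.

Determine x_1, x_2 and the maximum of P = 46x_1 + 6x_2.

Feasible corners and P = 46x_1 + 6x_2:
  (0, 146/5) → P = 876/5
  (0, 11) → P = 66
  (13, 11) → P = 664

x_1 = 13, x_2 = 11, maximum P = 664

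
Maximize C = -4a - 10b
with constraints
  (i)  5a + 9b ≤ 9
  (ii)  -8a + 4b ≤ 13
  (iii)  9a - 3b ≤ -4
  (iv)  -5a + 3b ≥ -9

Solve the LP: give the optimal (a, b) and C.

a = -75/4, b = -137/4, maximum C = 835/2

Vertices and C = -4a - 10b:
  (-81/92, 137/92) → C = -523/46
  (-3/32, 101/96) → C = -487/48
  (-75/4, -137/4) → C = 835/2
  (-13/4, -101/12) → C = 583/6

The optimum lies where -8a + 4b = 13 and -5a + 3b = -9.
Solving simultaneously gives a = -75/4, b = -137/4.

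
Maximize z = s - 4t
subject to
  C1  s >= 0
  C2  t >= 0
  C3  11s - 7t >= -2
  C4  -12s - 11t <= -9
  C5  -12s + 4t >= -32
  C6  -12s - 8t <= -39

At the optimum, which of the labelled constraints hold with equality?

C5 and C6

Vertices and z = s - 4t:
  (29/5, 47/5) → z = -159/5
  (257/172, 453/172) → z = -1555/172
  (103/36, 7/12) → z = 19/36

The maximum is at (103/36, 7/12). Substituting into each constraint, equality holds for C5 and C6; the remaining constraints have slack.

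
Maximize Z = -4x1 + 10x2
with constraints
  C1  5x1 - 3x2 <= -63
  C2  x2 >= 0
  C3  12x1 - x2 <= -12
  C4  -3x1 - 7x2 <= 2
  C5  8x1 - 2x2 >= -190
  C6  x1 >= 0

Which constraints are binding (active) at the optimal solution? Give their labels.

C3 and C5

Vertices and Z = -4x1 + 10x2:
  (27/31, 696/31) → Z = 6852/31
  (0, 21) → Z = 210
  (83/8, 273/2) → Z = 2647/2
  (0, 95) → Z = 950

The maximum is at (83/8, 273/2). Substituting into each constraint, equality holds for C3 and C5; the remaining constraints have slack.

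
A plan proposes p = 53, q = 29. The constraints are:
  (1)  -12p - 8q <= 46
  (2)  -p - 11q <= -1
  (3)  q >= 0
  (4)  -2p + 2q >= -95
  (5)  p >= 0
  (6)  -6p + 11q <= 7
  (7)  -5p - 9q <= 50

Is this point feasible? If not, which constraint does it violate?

(1): -868 ≤ 46 ✓
(2): -372 ≤ -1 ✓
(3): 29 ≥ 0 ✓
(4): -48 ≥ -95 ✓
(5): 53 ≥ 0 ✓
(6): 1 ≤ 7 ✓
(7): -526 ≤ 50 ✓

feasible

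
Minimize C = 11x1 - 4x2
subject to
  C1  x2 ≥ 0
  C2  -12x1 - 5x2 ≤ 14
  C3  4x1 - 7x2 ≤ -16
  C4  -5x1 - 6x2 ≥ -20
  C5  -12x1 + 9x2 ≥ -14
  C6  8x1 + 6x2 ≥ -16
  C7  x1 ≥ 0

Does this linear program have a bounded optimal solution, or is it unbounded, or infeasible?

bounded optimum

Extreme points and C = 11x1 - 4x2:
  (44/59, 160/59) → C = -156/59
  (0, 16/7) → C = -64/7
  (0, 10/3) → C = -40/3
The feasible region has finitely many vertices and no improving ray; the minimum is -40/3 at (0, 10/3).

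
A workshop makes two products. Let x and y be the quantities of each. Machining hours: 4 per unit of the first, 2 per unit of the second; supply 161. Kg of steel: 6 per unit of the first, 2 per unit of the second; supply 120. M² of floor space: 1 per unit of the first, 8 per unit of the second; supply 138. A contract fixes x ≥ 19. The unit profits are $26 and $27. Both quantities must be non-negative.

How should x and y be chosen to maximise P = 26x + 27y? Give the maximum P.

Corner points and P = 26x + 27y:
  (20, 0) → P = 520
  (19, 0) → P = 494
  (19, 3) → P = 575

The binding constraints are 6x + 2y = 120 and x = 19.
Solving simultaneously gives x = 19, y = 3.

x = 19, y = 3, maximum P = 575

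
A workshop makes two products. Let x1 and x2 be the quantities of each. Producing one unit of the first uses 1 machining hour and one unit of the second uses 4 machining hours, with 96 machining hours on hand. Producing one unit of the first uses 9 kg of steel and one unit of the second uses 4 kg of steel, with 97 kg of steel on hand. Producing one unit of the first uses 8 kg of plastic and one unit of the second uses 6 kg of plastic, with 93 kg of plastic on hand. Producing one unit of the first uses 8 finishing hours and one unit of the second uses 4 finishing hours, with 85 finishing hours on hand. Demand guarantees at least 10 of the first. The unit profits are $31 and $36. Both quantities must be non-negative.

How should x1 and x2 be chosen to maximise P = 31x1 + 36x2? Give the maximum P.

x1 = 10, x2 = 5/4, maximum P = 355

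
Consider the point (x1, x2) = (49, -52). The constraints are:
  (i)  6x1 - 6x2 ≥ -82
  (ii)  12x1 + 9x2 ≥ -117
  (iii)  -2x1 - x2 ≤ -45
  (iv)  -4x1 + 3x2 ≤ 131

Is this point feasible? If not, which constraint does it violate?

(i): 606 ≥ -82 ✓
(ii): 120 ≥ -117 ✓
(iii): -46 ≤ -45 ✓
(iv): -352 ≤ 131 ✓

feasible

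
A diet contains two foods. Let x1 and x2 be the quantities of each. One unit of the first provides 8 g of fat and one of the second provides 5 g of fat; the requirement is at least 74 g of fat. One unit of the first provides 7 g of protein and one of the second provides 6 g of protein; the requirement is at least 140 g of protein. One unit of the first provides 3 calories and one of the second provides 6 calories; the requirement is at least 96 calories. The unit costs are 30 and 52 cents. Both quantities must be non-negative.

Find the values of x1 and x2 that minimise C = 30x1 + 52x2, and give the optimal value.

The feasible region is unbounded (it extends along (0, 1), (1, 0)), but C strictly increases along every unbounded feasible direction, so there is no improving ray and the minimum is attained at a vertex.

The optimum lies where 7x1 + 6x2 = 140 and 3x1 + 6x2 = 96.
Solving simultaneously gives x1 = 11, x2 = 21/2.

x1 = 11, x2 = 21/2, minimum C = 876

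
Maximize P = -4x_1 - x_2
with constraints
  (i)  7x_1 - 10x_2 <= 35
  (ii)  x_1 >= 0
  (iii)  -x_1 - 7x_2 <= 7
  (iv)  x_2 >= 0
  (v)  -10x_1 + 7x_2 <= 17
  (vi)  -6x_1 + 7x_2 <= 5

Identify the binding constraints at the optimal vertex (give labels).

(ii) and (iv)

Extreme points and P = -4x_1 - x_2:
  (5, 0) → P = -20
  (0, 0) → P = 0
  (0, 5/7) → P = -5/7
The feasible region is unbounded (it extends along (10, 7), (7, 6)), but P strictly decreases along every unbounded feasible direction, so there is no improving ray and the maximum is attained at a vertex.

The maximum is at (0, 0). Substituting into each constraint, equality holds for (ii) and (iv); the remaining constraints have slack.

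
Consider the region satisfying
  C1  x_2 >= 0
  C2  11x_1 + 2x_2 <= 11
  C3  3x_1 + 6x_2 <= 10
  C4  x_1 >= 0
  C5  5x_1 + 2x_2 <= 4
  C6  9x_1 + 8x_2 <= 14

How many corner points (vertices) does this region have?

5

Pairwise boundary intersections that survive every other constraint:
  (0, 0)
  (4/5, 0)
  (0, 5/3)
  (2/15, 8/5)
  (2/11, 17/11)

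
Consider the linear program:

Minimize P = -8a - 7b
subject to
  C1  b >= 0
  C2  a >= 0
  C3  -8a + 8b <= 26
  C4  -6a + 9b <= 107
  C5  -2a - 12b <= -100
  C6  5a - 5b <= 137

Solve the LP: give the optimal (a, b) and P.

a = 1768/15, b = 1357/15, minimum P = -7881/5

Extreme points and P = -8a - 7b:
  (311/12, 175/6) → P = -823/2
  (61/14, 213/28) → P = -2467/28
  (1768/15, 1357/15) → P = -7881/5
  (1072/35, 113/35) → P = -9367/35

The binding constraints are -6a + 9b = 107 and 5a - 5b = 137.
Solving simultaneously gives a = 1768/15, b = 1357/15.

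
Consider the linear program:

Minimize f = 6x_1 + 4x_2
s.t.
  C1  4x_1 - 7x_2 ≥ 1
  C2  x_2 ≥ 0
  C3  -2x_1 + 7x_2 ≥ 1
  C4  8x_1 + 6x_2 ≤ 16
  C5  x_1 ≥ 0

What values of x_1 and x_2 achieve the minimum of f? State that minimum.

Vertices and f = 6x_1 + 4x_2:
  (1, 3/7) → f = 54/7
  (59/40, 7/10) → f = 233/20
  (53/34, 10/17) → f = 199/17

The binding constraints are 4x_1 - 7x_2 = 1 and -2x_1 + 7x_2 = 1.
Solving simultaneously gives x_1 = 1, x_2 = 3/7.

x_1 = 1, x_2 = 3/7, minimum f = 54/7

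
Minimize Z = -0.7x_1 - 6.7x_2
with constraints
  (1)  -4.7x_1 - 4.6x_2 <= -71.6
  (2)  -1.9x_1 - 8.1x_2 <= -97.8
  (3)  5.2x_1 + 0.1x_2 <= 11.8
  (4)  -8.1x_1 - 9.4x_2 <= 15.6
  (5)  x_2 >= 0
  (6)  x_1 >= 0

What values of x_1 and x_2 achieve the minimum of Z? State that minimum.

x_1 = 0, x_2 = 118, minimum Z = -790.6

Feasible corners and Z = -0.7x_1 - 6.7x_2:
  (4712/2345, 31686/2345) → Z = -1077973/11725
  (0, 358/23) → Z = -11993/115
  (0, 118) → Z = -3953/5

The binding constraints are 5.2x_1 + 0.1x_2 = 11.8 and x_1 = 0.
Solving simultaneously gives x_1 = 0, x_2 = 118.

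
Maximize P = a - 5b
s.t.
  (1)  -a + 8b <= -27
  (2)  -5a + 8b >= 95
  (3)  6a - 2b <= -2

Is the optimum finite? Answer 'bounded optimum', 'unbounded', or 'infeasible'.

unbounded

From the feasible point (-61/2, -115/16), moving in the direction (-8, -5) keeps every constraint satisfied while P increases without bound.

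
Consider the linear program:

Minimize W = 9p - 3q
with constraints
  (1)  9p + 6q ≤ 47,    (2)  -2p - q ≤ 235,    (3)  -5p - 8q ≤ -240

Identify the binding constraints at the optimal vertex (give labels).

(1) and (2)

Extreme points and W = 9p - 3q:
  (-1457/3, 2209/3) → W = -6580
  (-76/3, 275/6) → W = -731/2
  (-2120/11, 1655/11) → W = -24045/11

The minimum is at (-1457/3, 2209/3). Substituting into each constraint, equality holds for (1) and (2); the remaining constraints have slack.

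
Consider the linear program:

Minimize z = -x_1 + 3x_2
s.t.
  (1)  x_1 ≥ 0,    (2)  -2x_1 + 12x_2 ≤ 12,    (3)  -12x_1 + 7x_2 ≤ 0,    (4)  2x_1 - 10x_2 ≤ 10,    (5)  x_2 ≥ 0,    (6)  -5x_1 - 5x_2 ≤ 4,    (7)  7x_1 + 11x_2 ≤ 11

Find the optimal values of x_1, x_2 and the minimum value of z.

x_1 = 11/7, x_2 = 0, minimum z = -11/7

Extreme points and z = -x_1 + 3x_2:
  (0, 0) → z = 0
  (77/181, 132/181) → z = 319/181
  (11/7, 0) → z = -11/7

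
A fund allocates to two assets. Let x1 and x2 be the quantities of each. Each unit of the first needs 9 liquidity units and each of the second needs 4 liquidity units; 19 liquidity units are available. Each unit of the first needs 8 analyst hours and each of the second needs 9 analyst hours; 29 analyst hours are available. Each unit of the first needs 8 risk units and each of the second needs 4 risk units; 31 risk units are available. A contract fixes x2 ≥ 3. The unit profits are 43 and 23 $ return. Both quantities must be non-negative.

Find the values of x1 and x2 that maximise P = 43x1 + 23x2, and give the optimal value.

Extreme points and P = 43x1 + 23x2:
  (0, 29/9) → P = 667/9
  (0, 3) → P = 69
  (1/4, 3) → P = 319/4

The binding constraints are 8x1 + 9x2 = 29 and x2 = 3.
Solving simultaneously gives x1 = 1/4, x2 = 3.

x1 = 1/4, x2 = 3, maximum P = 319/4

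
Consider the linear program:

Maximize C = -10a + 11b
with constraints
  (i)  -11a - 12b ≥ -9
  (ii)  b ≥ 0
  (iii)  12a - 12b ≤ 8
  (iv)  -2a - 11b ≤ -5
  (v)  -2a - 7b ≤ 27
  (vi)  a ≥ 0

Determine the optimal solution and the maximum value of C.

Corner points and C = -10a + 11b:
  (39/97, 37/97) → C = 17/97
  (0, 3/4) → C = 33/4
  (0, 5/11) → C = 5

The optimum lies where -11a - 12b = -9 and a = 0.
Solving simultaneously gives a = 0, b = 3/4.

a = 0, b = 3/4, maximum C = 33/4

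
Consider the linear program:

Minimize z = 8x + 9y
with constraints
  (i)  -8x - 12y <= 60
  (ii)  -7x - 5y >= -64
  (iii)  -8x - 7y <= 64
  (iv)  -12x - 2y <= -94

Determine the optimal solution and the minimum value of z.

Vertices and z = 8x + 9y:
  (267/11, -233/11) → z = 39/11
  (39/4, -23/2) → z = -51/2
  (171/23, 55/23) → z = 81

The optimum lies where -8x - 12y = 60 and -12x - 2y = -94.
Solving simultaneously gives x = 39/4, y = -23/2.

x = 39/4, y = -23/2, minimum z = -51/2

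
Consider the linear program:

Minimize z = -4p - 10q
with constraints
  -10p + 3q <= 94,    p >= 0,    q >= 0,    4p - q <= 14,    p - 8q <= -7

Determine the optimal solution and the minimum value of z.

Vertices and z = -4p - 10q:
  (0, 94/3) → z = -940/3
  (68, 258) → z = -2852
  (0, 7/8) → z = -35/4
  (119/31, 42/31) → z = -896/31

The optimum lies where -10p + 3q = 94 and 4p - q = 14.
Solving simultaneously gives p = 68, q = 258.

p = 68, q = 258, minimum z = -2852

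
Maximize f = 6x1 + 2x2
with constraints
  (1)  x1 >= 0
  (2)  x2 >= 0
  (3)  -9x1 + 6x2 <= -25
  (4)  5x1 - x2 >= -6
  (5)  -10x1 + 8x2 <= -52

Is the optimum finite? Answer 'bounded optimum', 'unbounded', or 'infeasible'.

From the feasible point (26/5, 0), moving in the direction (8, 10) keeps every constraint satisfied while f increases without bound.

unbounded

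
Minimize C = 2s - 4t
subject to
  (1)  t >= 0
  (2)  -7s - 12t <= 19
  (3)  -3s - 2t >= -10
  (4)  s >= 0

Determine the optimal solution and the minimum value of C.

Extreme points and C = 2s - 4t:
  (10/3, 0) → C = 20/3
  (0, 0) → C = 0
  (0, 5) → C = -20

s = 0, t = 5, minimum C = -20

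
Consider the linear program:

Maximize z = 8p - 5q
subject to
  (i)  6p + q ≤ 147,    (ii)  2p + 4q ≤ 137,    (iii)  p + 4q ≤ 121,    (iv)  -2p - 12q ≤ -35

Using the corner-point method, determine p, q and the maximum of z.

p = 247/10, q = -6/5, maximum z = 1018/5

Vertices and z = 8p - 5q:
  (41/2, 24) → z = 44
  (247/10, -6/5) → z = 1018/5
  (16, 105/4) → z = -13/4
The feasible region is unbounded (it extends along (-4, 1), (-6, 1)), but z strictly decreases along every unbounded feasible direction, so there is no improving ray and the maximum is attained at a vertex.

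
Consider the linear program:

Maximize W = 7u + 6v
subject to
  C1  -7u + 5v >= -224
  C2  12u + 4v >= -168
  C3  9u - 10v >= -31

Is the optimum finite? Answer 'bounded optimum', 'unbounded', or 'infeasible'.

Extreme points and W = 7u + 6v:
  (7/11, -483/11) → W = -259
  (479/5, 2233/25) → W = 30163/25
  (-451/39, -95/13) → W = -4867/39
The feasible region has finitely many vertices and no improving ray; the maximum is 30163/25 at (479/5, 2233/25).

bounded optimum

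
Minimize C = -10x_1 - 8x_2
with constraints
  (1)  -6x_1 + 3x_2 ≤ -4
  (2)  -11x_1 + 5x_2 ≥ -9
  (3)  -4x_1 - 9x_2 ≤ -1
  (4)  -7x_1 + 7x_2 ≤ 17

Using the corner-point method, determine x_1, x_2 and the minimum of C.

Vertices and C = -10x_1 - 8x_2:
  (7/3, 10/3) → C = -50
  (13/22, -5/33) → C = -155/33
  (86/119, -25/119) → C = -660/119

x_1 = 7/3, x_2 = 10/3, minimum C = -50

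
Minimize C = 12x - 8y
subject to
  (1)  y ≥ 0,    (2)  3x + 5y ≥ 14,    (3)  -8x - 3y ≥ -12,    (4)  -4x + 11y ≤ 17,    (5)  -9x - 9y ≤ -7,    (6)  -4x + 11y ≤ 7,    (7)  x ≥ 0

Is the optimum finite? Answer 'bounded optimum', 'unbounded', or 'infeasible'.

infeasible

The boundaries y = 0 and 3x + 5y = 14 meet at (14/3, 0), but that point violates -8x - 3y ≥ -12. Every candidate vertex is excluded by some other constraint, so the feasible region is empty.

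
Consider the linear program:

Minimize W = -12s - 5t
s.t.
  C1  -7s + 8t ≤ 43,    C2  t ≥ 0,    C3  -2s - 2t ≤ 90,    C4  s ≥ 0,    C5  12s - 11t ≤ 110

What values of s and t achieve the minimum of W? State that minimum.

Extreme points and W = -12s - 5t:
  (0, 43/8) → W = -215/8
  (1353/19, 1286/19) → W = -22666/19
  (0, 0) → W = 0
  (55/6, 0) → W = -110

The optimum lies where -7s + 8t = 43 and 12s - 11t = 110.
Solving simultaneously gives s = 1353/19, t = 1286/19.

s = 1353/19, t = 1286/19, minimum W = -22666/19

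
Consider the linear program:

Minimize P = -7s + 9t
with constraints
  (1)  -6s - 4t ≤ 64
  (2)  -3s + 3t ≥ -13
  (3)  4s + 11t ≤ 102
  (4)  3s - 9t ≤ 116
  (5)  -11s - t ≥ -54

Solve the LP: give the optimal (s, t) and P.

s = -14/3, t = -9, minimum P = -145/3

Feasible corners and P = -7s + 9t:
  (-14/3, -9) → P = -145/3
  (-556/25, 434/25) → P = 7798/25
  (175/36, 19/36) → P = -527/18
  (164/39, 302/39) → P = 1570/39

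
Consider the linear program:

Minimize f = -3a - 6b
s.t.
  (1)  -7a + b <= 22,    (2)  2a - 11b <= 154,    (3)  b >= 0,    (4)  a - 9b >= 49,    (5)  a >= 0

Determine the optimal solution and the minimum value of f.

a = 121, b = 8, minimum f = -411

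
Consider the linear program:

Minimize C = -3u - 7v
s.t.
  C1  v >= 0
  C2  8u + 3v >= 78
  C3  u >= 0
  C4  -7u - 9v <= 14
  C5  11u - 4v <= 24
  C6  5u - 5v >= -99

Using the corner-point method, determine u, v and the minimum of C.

u = 516/35, v = 1209/35, minimum C = -10011/35

Feasible corners and C = -3u - 7v:
  (384/65, 666/65) → C = -5814/65
  (93/55, 1182/55) → C = -8553/55
  (516/35, 1209/35) → C = -10011/35

The binding constraints are 11u - 4v = 24 and 5u - 5v = -99.
Solving simultaneously gives u = 516/35, v = 1209/35.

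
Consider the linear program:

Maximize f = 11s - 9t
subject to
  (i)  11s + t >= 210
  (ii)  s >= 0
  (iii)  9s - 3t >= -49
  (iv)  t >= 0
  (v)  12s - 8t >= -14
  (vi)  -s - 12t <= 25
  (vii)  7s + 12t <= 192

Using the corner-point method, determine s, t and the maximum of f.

Vertices and f = 11s - 9t:
  (210/11, 0) → f = 210
  (2328/125, 642/125) → f = 3966/25
  (192/7, 0) → f = 2112/7

s = 192/7, t = 0, maximum f = 2112/7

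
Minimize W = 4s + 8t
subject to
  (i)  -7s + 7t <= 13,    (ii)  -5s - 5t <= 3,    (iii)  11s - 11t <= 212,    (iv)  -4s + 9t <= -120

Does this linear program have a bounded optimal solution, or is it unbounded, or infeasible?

bounded optimum

Corner points and W = 4s + 8t:
  (1027/110, -1093/110) → W = -2318/55
  (573/65, -612/65) → W = -2604/65
  (588/55, -472/55) → W = -1424/55
The feasible region has finitely many vertices and no improving ray; the minimum is -2318/55 at (1027/110, -1093/110).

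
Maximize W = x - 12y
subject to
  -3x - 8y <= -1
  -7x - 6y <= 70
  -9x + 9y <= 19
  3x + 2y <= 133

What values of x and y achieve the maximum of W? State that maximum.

Feasible corners and W = x - 12y:
  (-13/9, 2/3) → W = -85/9
  (59, -22) → W = 323
  (1159/45, 418/15) → W = -13889/45

The binding constraints are -3x - 8y = -1 and 3x + 2y = 133.
Solving simultaneously gives x = 59, y = -22.

x = 59, y = -22, maximum W = 323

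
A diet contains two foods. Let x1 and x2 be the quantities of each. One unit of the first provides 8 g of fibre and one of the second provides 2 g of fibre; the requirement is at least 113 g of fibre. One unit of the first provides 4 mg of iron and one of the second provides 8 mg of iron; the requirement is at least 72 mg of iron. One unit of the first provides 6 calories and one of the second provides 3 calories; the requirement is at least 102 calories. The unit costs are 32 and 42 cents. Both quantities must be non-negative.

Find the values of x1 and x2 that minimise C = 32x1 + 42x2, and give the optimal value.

The feasible region is unbounded (it extends along (0, 1), (1, 0)), but C strictly increases along every unbounded feasible direction, so there is no improving ray and the minimum is attained at a vertex.

The binding constraints are 4x1 + 8x2 = 72 and 6x1 + 3x2 = 102.
Solving simultaneously gives x1 = 50/3, x2 = 2/3.

x1 = 50/3, x2 = 2/3, minimum C = 1684/3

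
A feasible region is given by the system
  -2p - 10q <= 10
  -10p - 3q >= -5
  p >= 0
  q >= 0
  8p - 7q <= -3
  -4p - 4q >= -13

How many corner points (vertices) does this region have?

3

The feasible vertices (each the meet of two boundaries and inside every other half-plane) are:
  (0, 5/3)
  (13/47, 35/47)
  (0, 3/7)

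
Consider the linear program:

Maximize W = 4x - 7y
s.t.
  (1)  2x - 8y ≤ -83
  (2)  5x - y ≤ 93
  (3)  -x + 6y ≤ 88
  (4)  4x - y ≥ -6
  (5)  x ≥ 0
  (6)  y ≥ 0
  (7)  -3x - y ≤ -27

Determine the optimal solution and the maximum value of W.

x = 827/38, y = 601/38, maximum W = -899/38

At the optimal vertex, 2x - 8y = -83 and 5x - y = 93.
Solving simultaneously gives x = 827/38, y = 601/38.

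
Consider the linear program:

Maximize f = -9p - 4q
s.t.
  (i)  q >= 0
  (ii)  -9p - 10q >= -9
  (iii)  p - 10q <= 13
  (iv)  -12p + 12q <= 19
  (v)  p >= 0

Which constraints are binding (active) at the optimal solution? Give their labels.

Vertices and f = -9p - 4q:
  (1, 0) → f = -9
  (0, 0) → f = 0
  (0, 9/10) → f = -18/5

The maximum is at (0, 0). Substituting into each constraint, equality holds for (i) and (v); the remaining constraints have slack.

(i) and (v)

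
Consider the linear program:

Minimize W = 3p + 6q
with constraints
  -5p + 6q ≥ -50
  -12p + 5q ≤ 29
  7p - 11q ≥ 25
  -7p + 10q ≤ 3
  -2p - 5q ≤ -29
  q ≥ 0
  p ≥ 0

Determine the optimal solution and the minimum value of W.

p = 148/19, q = 51/19, minimum W = 750/19

Corner points and W = 3p + 6q:
  (400/13, 225/13) → W = 2550/13
  (424/37, 45/37) → W = 1542/37
  (148/19, 51/19) → W = 750/19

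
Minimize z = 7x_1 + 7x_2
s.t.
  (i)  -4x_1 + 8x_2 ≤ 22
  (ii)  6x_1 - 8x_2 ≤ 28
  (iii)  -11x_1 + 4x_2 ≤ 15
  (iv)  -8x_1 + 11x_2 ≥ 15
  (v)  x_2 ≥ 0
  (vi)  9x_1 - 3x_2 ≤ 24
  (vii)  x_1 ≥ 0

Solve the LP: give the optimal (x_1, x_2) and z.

Feasible corners and z = 7x_1 + 7x_2:
  (43/10, 49/10) → z = 322/5
  (0, 11/4) → z = 77/4
  (103/25, 109/25) → z = 1484/25
  (0, 15/11) → z = 105/11

The optimum lies where -8x_1 + 11x_2 = 15 and x_1 = 0.
Solving simultaneously gives x_1 = 0, x_2 = 15/11.

x_1 = 0, x_2 = 15/11, minimum z = 105/11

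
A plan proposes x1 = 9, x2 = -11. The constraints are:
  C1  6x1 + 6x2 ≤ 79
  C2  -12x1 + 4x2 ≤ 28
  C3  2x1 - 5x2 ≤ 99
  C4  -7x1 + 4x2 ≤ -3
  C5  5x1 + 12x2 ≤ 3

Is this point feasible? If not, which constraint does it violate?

feasible

C1: -12 ≤ 79 ✓
C2: -152 ≤ 28 ✓
C3: 73 ≤ 99 ✓
C4: -107 ≤ -3 ✓
C5: -87 ≤ 3 ✓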